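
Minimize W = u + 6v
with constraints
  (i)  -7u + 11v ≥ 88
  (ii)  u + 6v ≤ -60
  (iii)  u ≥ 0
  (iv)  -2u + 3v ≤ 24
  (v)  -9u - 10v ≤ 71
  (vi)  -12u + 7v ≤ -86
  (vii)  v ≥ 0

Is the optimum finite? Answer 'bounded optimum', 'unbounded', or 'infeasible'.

The boundaries -7u + 11v = 88 and -12u + 7v = -86 meet at (1562/83, 1658/83), but that point violates u + 6v ≤ -60. Every candidate vertex is excluded by some other constraint, so the feasible region is empty.

infeasible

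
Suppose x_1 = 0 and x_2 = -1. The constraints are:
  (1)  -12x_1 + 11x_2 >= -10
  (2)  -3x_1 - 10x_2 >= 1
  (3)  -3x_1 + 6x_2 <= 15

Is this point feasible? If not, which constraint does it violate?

Constraint (1): -12x_1 + 11x_2 = -11, which is not ≥ -10. All other constraints are satisfied.

not feasible — violates (1)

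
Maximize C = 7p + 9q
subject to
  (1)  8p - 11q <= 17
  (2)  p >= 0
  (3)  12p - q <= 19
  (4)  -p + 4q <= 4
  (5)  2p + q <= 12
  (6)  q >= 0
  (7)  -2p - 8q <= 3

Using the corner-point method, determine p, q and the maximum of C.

p = 80/47, q = 67/47, maximum C = 1163/47

Corner points and C = 7p + 9q:
  (0, 1) → C = 9
  (0, 0) → C = 0
  (80/47, 67/47) → C = 1163/47
  (19/12, 0) → C = 133/12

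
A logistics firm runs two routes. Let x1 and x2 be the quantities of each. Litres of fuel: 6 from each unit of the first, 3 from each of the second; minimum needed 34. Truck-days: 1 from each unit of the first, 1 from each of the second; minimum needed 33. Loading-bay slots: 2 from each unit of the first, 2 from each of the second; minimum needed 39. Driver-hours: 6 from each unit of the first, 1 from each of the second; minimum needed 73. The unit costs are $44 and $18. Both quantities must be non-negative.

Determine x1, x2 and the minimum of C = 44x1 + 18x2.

The feasible region is unbounded (it extends along (0, 1), (1, 0)), but C strictly increases along every unbounded feasible direction, so there is no improving ray and the minimum is attained at a vertex.

x1 = 8, x2 = 25, minimum C = 802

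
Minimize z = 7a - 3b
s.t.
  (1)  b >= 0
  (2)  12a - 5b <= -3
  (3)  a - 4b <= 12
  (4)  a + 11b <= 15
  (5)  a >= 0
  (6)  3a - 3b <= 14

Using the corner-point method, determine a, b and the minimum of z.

Extreme points and z = 7a - 3b:
  (42/137, 183/137) → z = -255/137
  (0, 3/5) → z = -9/5
  (0, 15/11) → z = -45/11

The binding constraints are a + 11b = 15 and a = 0.
Solving simultaneously gives a = 0, b = 15/11.

a = 0, b = 15/11, minimum z = -45/11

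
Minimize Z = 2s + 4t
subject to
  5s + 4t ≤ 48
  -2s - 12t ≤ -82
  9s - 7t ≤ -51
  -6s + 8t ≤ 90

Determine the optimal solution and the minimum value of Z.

Feasible corners and Z = 2s + 4t:
  (132/71, 687/71) → Z = 3012/71
  (3/8, 369/32) → Z = 375/8
  (-19/61, 420/61) → Z = 1642/61
  (-53/11, 84/11) → Z = 230/11

The optimum lies where -2s - 12t = -82 and -6s + 8t = 90.
Solving simultaneously gives s = -53/11, t = 84/11.

s = -53/11, t = 84/11, minimum Z = 230/11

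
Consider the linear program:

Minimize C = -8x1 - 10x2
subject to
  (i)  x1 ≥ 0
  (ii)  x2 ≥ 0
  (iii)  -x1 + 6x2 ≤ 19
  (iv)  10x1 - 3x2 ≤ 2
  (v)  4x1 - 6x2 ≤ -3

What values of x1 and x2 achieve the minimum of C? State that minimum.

Corner points and C = -8x1 - 10x2:
  (0, 19/6) → C = -95/3
  (0, 1/2) → C = -5
  (23/19, 64/19) → C = -824/19
  (7/16, 19/24) → C = -137/12

x1 = 23/19, x2 = 64/19, minimum C = -824/19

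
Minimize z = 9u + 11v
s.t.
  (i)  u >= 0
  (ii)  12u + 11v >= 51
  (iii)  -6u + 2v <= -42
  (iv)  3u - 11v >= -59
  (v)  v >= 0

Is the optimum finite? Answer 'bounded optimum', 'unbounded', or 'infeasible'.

Extreme points and z = 9u + 11v:
  (29/3, 8) → z = 175
  (7, 0) → z = 63
The feasible region has finitely many vertices and no improving ray; the minimum is 63 at (7, 0).

bounded optimum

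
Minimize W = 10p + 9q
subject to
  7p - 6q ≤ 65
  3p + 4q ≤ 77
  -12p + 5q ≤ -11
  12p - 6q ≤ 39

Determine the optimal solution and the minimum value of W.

p = -7, q = -19, minimum W = -241

Extreme points and W = 10p + 9q:
  (-7, -19) → W = -241
  (-26/5, -169/10) → W = -2041/10
  (143/21, 99/7) → W = 4103/21
  (103/11, 269/22) → W = 4481/22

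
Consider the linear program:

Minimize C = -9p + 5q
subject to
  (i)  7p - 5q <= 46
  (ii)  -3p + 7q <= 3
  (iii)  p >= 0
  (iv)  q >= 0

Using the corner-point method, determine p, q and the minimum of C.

Extreme points and C = -9p + 5q:
  (337/34, 159/34) → C = -1119/17
  (46/7, 0) → C = -414/7
  (0, 3/7) → C = 15/7
  (0, 0) → C = 0

At the optimal vertex, 7p - 5q = 46 and -3p + 7q = 3.
Solving simultaneously gives p = 337/34, q = 159/34.

p = 337/34, q = 159/34, minimum C = -1119/17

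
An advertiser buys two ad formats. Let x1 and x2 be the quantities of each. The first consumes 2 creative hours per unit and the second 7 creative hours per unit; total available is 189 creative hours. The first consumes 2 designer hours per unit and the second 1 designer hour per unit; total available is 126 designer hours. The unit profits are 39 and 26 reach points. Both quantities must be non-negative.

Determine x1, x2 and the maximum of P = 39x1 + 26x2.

The optimum lies where 2x1 + 7x2 = 189 and 2x1 + x2 = 126.
Solving simultaneously gives x1 = 231/4, x2 = 21/2.

x1 = 231/4, x2 = 21/2, maximum P = 10101/4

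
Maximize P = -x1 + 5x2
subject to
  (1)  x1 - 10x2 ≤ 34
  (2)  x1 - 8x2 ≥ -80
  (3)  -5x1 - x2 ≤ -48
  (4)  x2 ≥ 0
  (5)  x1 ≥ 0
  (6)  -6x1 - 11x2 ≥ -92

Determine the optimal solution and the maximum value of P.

Extreme points and P = -x1 + 5x2:
  (48/5, 0) → P = -48/5
  (436/49, 172/49) → P = 424/49
  (46/3, 0) → P = -46/3

At the optimal vertex, -5x1 - x2 = -48 and -6x1 - 11x2 = -92.
Solving simultaneously gives x1 = 436/49, x2 = 172/49.

x1 = 436/49, x2 = 172/49, maximum P = 424/49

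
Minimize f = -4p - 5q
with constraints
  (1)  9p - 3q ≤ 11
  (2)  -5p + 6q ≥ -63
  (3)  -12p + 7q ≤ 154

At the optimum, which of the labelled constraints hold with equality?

Extreme points and f = -4p - 5q:
  (-41/13, -512/39) → f = 3052/39
  (539/27, 506/9) → f = -9746/27
  (-1365/37, -1526/37) → f = 13090/37

The minimum is at (539/27, 506/9). Substituting into each constraint, equality holds for (1) and (3); the remaining constraints have slack.

(1) and (3)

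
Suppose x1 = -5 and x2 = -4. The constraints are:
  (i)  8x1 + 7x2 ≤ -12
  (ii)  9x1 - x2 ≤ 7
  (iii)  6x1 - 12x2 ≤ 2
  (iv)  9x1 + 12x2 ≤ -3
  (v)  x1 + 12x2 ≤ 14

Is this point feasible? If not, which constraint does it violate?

Constraint (iii): 6x1 - 12x2 = 18, which is not ≤ 2. All other constraints are satisfied.

not feasible — violates (iii)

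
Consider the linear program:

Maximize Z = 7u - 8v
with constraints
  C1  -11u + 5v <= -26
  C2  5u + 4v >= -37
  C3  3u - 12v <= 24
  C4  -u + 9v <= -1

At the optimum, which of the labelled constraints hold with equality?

C3 and C4

Feasible corners and Z = 7u - 8v:
  (64/39, -62/39) → Z = 944/39
  (229/94, 15/94) → Z = 1483/94
  (68/5, 7/5) → Z = 84

The maximum is at (68/5, 7/5). Substituting into each constraint, equality holds for C3 and C4; the remaining constraints have slack.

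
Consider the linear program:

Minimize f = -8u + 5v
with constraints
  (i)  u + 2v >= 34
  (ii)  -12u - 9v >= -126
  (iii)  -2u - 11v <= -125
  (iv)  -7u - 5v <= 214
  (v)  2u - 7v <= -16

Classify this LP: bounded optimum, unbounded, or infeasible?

Extreme points and f = -8u + 5v:
  (-18/5, 94/5) → f = 614/5
  (-598/9, 452/9) → f = 2348/3
  (-852, 1150) → f = 12566
The feasible region has finitely many vertices and no improving ray; the minimum is 614/5 at (-18/5, 94/5).

bounded optimum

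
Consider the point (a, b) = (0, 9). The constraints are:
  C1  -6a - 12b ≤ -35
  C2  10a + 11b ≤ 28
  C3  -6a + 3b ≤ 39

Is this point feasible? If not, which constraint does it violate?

Constraint C2: 10a + 11b = 99, which is not ≤ 28. All other constraints are satisfied.

not feasible — violates C2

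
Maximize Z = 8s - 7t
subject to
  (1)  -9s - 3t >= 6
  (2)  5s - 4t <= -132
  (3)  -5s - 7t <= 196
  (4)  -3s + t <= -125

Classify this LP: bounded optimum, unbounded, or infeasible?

infeasible

The boundaries -9s - 3t = 6 and 5s - 4t = -132 meet at (-140/17, 386/17), but that point violates -3s + t ≤ -125. Every candidate vertex is excluded by some other constraint, so the feasible region is empty.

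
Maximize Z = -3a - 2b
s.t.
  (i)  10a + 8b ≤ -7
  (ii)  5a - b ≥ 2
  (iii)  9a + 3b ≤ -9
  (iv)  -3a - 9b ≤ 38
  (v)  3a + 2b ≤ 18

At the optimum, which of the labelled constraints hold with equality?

(ii) and (iv)

Vertices and Z = -3a - 2b:
  (-1/8, -21/8) → Z = 45/8
  (-5/12, -49/12) → Z = 113/12
  (11/24, -35/8) → Z = 59/8

The maximum is at (-5/12, -49/12). Substituting into each constraint, equality holds for (ii) and (iv); the remaining constraints have slack.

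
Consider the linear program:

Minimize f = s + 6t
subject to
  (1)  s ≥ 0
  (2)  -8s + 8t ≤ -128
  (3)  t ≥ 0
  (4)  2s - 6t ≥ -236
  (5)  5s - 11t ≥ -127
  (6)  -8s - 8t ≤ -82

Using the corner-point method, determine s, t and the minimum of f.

Feasible corners and f = s + 6t:
  (16, 0) → f = 16
  (101/2, 69/2) → f = 515/2
  (917/4, 463/4) → f = 3695/4
The feasible region is unbounded (it extends along (3, 1), (1, 0)), but f strictly increases along every unbounded feasible direction, so there is no improving ray and the minimum is attained at a vertex.

At the optimal vertex, -8s + 8t = -128 and t = 0.
Solving simultaneously gives s = 16, t = 0.

s = 16, t = 0, minimum f = 16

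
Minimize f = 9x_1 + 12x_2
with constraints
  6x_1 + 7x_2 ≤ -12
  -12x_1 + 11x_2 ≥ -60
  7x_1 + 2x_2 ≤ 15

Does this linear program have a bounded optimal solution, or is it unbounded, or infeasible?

unbounded

From the feasible point (48/25, -84/25), moving in the direction (-11, -12) keeps every constraint satisfied while f decreases without bound.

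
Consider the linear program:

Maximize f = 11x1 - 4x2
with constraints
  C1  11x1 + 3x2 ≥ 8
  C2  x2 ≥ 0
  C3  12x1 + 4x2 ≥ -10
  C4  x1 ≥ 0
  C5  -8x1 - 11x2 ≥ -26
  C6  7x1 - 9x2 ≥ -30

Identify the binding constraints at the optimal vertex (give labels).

Vertices and f = 11x1 - 4x2:
  (8/11, 0) → f = 8
  (10/97, 222/97) → f = -778/97
  (13/4, 0) → f = 143/4

The maximum is at (13/4, 0). Substituting into each constraint, equality holds for C2 and C5; the remaining constraints have slack.

C2 and C5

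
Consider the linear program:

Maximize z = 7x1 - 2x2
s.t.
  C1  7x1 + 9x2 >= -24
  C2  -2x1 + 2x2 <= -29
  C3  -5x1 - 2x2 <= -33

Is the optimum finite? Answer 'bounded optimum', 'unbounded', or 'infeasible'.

From the feasible point (345/31, -351/31), moving in the direction (9, -7) keeps every constraint satisfied while z increases without bound.

unbounded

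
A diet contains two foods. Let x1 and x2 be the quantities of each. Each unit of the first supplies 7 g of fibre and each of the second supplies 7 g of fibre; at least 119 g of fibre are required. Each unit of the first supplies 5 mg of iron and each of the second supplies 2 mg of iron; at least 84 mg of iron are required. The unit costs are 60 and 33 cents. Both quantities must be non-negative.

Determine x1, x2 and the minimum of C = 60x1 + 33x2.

Extreme points and C = 60x1 + 33x2:
  (0, 42) → C = 1386
  (17, 0) → C = 1020
  (50/3, 1/3) → C = 1011
The feasible region is unbounded (it extends along (0, 1), (1, 0)), but C strictly increases along every unbounded feasible direction, so there is no improving ray and the minimum is attained at a vertex.

x1 = 50/3, x2 = 1/3, minimum C = 1011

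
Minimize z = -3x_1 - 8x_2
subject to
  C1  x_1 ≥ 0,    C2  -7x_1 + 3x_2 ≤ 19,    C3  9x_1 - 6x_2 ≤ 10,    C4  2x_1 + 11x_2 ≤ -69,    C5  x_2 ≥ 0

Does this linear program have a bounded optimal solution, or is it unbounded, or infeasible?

The boundaries x_1 = 0 and -7x_1 + 3x_2 = 19 meet at (0, 19/3), but that point violates 2x_1 + 11x_2 ≤ -69. Every candidate vertex is excluded by some other constraint, so the feasible region is empty.

infeasible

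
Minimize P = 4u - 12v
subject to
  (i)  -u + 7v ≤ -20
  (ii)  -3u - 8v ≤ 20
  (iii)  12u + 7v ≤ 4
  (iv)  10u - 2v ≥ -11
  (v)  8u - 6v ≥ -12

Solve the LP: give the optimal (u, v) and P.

u = 20/29, v = -80/29, minimum P = 1040/29

Feasible corners and P = 4u - 12v:
  (20/29, -80/29) → P = 1040/29
  (24/13, -236/91) → P = 3504/91
  (172/75, -84/25) → P = 3712/75

The optimum lies where -u + 7v = -20 and -3u - 8v = 20.
Solving simultaneously gives u = 20/29, v = -80/29.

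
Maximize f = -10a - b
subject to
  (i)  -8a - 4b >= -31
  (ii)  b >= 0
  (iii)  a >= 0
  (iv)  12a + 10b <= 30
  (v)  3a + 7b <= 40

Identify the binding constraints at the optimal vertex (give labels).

Vertices and f = -10a - b:
  (0, 0) → f = 0
  (5/2, 0) → f = -25
  (0, 3) → f = -3

The maximum is at (0, 0). Substituting into each constraint, equality holds for (ii) and (iii); the remaining constraints have slack.

(ii) and (iii)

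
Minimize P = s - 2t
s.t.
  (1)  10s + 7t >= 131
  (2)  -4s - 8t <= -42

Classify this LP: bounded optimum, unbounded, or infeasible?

From the feasible point (29/2, -2), moving in the direction (-7, 10) keeps every constraint satisfied while P decreases without bound.

unbounded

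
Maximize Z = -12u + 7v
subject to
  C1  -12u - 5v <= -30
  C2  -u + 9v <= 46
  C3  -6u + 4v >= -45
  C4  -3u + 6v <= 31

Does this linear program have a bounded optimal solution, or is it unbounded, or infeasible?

bounded optimum

Feasible corners and Z = -12u + 7v:
  (40/113, 582/113) → Z = 3594/113
  (115/26, -60/13) → Z = -1110/13
  (589/50, 321/50) → Z = -4821/50
The feasible region has finitely many vertices and no improving ray; the maximum is 3594/113 at (40/113, 582/113).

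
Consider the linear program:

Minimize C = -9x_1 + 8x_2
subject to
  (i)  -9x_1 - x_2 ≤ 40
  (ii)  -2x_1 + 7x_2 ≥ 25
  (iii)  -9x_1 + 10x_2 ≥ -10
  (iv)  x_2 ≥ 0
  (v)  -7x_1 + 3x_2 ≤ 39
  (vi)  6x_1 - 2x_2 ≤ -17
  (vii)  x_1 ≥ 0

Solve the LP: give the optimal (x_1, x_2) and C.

Extreme points and C = -9x_1 + 8x_2:
  (27/4, 115/4) → C = 677/4
  (0, 13) → C = 104
  (0, 17/2) → C = 68

The optimum lies where 6x_1 - 2x_2 = -17 and x_1 = 0.
Solving simultaneously gives x_1 = 0, x_2 = 17/2.

x_1 = 0, x_2 = 17/2, minimum C = 68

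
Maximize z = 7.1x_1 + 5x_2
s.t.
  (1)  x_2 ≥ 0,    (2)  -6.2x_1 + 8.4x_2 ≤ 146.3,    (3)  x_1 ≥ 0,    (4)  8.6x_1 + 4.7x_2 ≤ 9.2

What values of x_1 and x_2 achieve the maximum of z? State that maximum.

x_1 = 0, x_2 = 92/47, maximum z = 460/47

Extreme points and z = 7.1x_1 + 5x_2:
  (0, 0) → z = 0
  (46/43, 0) → z = 1633/215
  (0, 92/47) → z = 460/47

At the optimal vertex, x_1 = 0 and 8.6x_1 + 4.7x_2 = 9.2.
Solving simultaneously gives x_1 = 0, x_2 = 92/47.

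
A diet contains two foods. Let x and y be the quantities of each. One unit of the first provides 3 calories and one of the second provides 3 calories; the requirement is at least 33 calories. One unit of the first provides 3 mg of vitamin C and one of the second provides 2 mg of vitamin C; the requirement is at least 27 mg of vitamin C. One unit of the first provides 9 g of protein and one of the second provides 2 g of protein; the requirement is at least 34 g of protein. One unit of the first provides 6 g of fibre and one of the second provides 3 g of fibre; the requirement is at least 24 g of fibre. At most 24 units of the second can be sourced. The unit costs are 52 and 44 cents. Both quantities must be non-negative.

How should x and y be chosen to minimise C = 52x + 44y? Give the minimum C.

Feasible corners and C = 52x + 44y:
  (0, 17) → C = 748
  (0, 24) → C = 1056
  (11, 0) → C = 572
  (5, 6) → C = 524
  (7/6, 47/4) → C = 1733/3
The feasible region is unbounded (it extends along (1, 0)), but C strictly increases along every unbounded feasible direction, so there is no improving ray and the minimum is attained at a vertex.

The binding constraints are 3x + 3y = 33 and 3x + 2y = 27.
Solving simultaneously gives x = 5, y = 6.

x = 5, y = 6, minimum C = 524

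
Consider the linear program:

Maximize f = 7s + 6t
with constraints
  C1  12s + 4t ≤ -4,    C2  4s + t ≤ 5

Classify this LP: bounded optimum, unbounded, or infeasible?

unbounded

From the feasible point (6, -19), moving in the direction (-4, 12) keeps every constraint satisfied while f increases without bound.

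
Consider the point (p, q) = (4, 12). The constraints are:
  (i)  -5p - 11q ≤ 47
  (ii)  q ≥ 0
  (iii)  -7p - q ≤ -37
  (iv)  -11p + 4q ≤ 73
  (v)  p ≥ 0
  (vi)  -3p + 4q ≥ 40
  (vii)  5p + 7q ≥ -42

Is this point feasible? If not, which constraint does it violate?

not feasible — violates (vi)

Constraint (vi): -3p + 4q = 36, which is not ≥ 40. All other constraints are satisfied.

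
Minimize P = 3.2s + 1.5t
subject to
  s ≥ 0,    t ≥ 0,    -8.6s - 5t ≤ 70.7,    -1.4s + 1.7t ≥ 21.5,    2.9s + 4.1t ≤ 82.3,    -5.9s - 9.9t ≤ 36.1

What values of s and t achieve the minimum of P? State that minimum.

s = 0, t = 215/17, minimum P = 645/34

The optimum lies where s = 0 and -1.4s + 1.7t = 21.5.
Solving simultaneously gives s = 0, t = 215/17.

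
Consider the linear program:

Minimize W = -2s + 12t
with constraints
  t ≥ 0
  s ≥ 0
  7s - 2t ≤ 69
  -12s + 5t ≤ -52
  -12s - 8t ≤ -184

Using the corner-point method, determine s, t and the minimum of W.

s = 23/2, t = 23/4, minimum W = 46

Feasible corners and W = -2s + 12t:
  (241/11, 464/11) → W = 5086/11
  (23/2, 23/4) → W = 46
  (334/39, 132/13) → W = 4084/39

At the optimal vertex, 7s - 2t = 69 and -12s - 8t = -184.
Solving simultaneously gives s = 23/2, t = 23/4.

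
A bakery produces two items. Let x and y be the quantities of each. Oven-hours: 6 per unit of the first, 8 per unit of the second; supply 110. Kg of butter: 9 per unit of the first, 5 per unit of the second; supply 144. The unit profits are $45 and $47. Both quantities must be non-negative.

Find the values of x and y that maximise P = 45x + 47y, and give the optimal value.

Extreme points and P = 45x + 47y:
  (0, 0) → P = 0
  (0, 55/4) → P = 2585/4
  (16, 0) → P = 720
  (43/3, 3) → P = 786

The optimum lies where 6x + 8y = 110 and 9x + 5y = 144.
Solving simultaneously gives x = 43/3, y = 3.

x = 43/3, y = 3, maximum P = 786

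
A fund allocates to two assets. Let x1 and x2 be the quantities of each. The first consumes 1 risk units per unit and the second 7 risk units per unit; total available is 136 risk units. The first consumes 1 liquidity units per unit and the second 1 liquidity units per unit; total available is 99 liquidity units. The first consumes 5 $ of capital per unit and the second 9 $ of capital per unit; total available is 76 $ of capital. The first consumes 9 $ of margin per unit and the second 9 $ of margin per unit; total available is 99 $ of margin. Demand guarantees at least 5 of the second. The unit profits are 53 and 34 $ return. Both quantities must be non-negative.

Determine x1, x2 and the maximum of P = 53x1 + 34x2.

x1 = 6, x2 = 5, maximum P = 488

At the optimal vertex, 9x1 + 9x2 = 99 and x2 = 5.
Solving simultaneously gives x1 = 6, x2 = 5.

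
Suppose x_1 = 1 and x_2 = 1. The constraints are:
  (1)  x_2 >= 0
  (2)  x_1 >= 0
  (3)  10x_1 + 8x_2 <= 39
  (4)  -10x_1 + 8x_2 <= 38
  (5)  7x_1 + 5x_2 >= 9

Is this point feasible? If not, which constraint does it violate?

feasible

(1): 1 ≥ 0 ✓
(2): 1 ≥ 0 ✓
(3): 18 ≤ 39 ✓
(4): -2 ≤ 38 ✓
(5): 12 ≥ 9 ✓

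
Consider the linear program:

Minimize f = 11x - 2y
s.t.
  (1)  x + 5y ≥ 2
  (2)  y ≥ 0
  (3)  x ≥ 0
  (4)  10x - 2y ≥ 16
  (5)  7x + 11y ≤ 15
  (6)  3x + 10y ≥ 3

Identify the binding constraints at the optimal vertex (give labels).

Vertices and f = 11x - 2y:
  (2, 0) → f = 22
  (21/13, 1/13) → f = 229/13
  (15/7, 0) → f = 165/7
  (103/62, 19/62) → f = 1095/62

The minimum is at (21/13, 1/13). Substituting into each constraint, equality holds for (1) and (4); the remaining constraints have slack.

(1) and (4)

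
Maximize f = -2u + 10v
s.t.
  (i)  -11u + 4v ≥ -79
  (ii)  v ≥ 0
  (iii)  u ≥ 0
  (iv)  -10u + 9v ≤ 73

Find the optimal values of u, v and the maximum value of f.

u = 17, v = 27, maximum f = 236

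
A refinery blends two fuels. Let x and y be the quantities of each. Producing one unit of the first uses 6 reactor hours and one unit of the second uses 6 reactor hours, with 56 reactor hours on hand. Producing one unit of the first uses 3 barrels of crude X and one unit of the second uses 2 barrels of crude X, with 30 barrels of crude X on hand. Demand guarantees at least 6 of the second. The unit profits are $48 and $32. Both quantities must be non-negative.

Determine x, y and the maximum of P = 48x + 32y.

x = 10/3, y = 6, maximum P = 352

Feasible corners and P = 48x + 32y:
  (0, 28/3) → P = 896/3
  (0, 6) → P = 192
  (10/3, 6) → P = 352

The optimum lies where 6x + 6y = 56 and y = 6.
Solving simultaneously gives x = 10/3, y = 6.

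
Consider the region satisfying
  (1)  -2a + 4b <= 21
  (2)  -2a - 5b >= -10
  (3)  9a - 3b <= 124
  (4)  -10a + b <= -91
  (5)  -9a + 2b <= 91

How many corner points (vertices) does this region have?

Of the 10 pairwise boundary intersections, those satisfying every inequality are:
  (650/51, -158/51)
  (465/52, -41/26)
  (149/21, -421/21)

3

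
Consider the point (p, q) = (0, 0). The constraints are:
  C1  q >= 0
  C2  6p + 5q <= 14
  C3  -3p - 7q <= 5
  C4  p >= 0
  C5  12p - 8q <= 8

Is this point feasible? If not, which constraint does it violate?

C1: 0 ≥ 0 ✓
C2: 0 ≤ 14 ✓
C3: 0 ≤ 5 ✓
C4: 0 ≥ 0 ✓
C5: 0 ≤ 8 ✓

feasible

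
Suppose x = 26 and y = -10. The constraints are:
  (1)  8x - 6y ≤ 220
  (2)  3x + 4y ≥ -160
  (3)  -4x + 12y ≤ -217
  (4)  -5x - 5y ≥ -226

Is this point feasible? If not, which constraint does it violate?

not feasible — violates (1)

Constraint (1): 8x - 6y = 268, which is not ≤ 220. All other constraints are satisfied.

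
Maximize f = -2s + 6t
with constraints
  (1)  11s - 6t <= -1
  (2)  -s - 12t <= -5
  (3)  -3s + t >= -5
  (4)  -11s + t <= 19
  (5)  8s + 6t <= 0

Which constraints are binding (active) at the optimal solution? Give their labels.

(4) and (5)

Vertices and f = -2s + 6t:
  (-223/133, 74/133) → f = 890/133
  (-1/3, 4/9) → f = 10/3
  (-57/37, 76/37) → f = 570/37

The maximum is at (-57/37, 76/37). Substituting into each constraint, equality holds for (4) and (5); the remaining constraints have slack.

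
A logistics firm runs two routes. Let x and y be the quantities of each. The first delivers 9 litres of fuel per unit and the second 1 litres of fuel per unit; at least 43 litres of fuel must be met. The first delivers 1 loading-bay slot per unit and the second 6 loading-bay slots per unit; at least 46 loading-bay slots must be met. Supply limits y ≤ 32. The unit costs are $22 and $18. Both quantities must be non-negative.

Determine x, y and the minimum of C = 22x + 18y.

x = 4, y = 7, minimum C = 214

Extreme points and C = 22x + 18y:
  (46, 0) → C = 1012
  (4, 7) → C = 214
  (11/9, 32) → C = 5426/9
The feasible region is unbounded (it extends along (1, 0)), but C strictly increases along every unbounded feasible direction, so there is no improving ray and the minimum is attained at a vertex.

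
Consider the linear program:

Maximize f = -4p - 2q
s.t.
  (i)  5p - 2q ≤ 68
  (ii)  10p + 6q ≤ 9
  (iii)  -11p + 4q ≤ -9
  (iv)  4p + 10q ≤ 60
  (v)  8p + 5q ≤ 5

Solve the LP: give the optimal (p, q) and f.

Extreme points and f = -4p - 2q:
  (213/25, -127/10) → f = -217/25
  (-127, -703/2) → f = 1211
  (15/2, -11) → f = -8
  (65/87, -17/87) → f = -226/87

p = -127, q = -703/2, maximum f = 1211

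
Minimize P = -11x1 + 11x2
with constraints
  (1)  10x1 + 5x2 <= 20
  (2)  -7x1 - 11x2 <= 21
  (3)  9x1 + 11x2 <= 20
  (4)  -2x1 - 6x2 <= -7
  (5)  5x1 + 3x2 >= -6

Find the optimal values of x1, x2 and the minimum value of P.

Extreme points and P = -11x1 + 11x2:
  (43/32, 23/32) → P = -55/8
  (-9/2, 11/2) → P = 110
  (-19/8, 47/24) → P = 143/3

The optimum lies where 9x1 + 11x2 = 20 and -2x1 - 6x2 = -7.
Solving simultaneously gives x1 = 43/32, x2 = 23/32.

x1 = 43/32, x2 = 23/32, minimum P = -55/8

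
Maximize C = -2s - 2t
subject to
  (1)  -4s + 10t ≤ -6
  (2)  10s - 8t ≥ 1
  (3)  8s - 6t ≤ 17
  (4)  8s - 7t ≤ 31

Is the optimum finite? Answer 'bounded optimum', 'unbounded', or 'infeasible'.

bounded optimum

Extreme points and C = -2s - 2t:
  (-19/34, -14/17) → C = 47/17
  (67/28, 5/14) → C = -11/2
  (-241/6, -151/3) → C = 181
  (-67/8, -14) → C = 179/4
The feasible region has finitely many vertices and no improving ray; the maximum is 181 at (-241/6, -151/3).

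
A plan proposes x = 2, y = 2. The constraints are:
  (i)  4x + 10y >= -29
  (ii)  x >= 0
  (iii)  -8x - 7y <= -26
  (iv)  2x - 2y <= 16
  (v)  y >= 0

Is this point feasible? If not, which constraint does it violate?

(i): 28 ≥ -29 ✓
(ii): 2 ≥ 0 ✓
(iii): -30 ≤ -26 ✓
(iv): 0 ≤ 16 ✓
(v): 2 ≥ 0 ✓

feasible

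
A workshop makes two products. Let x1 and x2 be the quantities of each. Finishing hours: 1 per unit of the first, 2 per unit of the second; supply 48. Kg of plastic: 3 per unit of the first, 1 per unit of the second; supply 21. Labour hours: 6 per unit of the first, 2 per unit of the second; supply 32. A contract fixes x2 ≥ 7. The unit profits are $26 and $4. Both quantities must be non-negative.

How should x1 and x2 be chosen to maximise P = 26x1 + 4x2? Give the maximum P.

x1 = 3, x2 = 7, maximum P = 106

The binding constraints are 6x1 + 2x2 = 32 and x2 = 7.
Solving simultaneously gives x1 = 3, x2 = 7.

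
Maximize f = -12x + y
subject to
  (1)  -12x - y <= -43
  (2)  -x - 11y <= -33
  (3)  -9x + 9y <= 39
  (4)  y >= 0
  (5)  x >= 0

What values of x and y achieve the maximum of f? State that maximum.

Extreme points and f = -12x + y:
  (440/131, 353/131) → f = -4927/131
  (116/39, 95/13) → f = -369/13
  (33, 0) → f = -396
The feasible region is unbounded (it extends along (1, 1), (1, 0)), but f strictly decreases along every unbounded feasible direction, so there is no improving ray and the maximum is attained at a vertex.

x = 116/39, y = 95/13, maximum f = -369/13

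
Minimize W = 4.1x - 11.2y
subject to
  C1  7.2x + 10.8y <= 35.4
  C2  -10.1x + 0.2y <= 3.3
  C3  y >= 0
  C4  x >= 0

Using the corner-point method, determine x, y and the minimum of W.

x = 0, y = 59/18, minimum W = -1652/45

Corner points and W = 4.1x - 11.2y:
  (59/12, 0) → W = 2419/120
  (0, 59/18) → W = -1652/45
  (0, 0) → W = 0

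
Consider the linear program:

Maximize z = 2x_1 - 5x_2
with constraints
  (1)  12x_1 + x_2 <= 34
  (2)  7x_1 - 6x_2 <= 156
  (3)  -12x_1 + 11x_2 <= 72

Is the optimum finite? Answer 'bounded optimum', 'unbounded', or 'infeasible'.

unbounded

From the feasible point (360/79, -1634/79), moving in the direction (-11, -12) keeps every constraint satisfied while z increases without bound.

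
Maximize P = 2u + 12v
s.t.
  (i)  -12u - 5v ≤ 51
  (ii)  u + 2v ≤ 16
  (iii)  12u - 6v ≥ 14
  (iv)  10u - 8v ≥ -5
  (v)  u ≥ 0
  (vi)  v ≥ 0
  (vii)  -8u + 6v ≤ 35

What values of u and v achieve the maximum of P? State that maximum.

Feasible corners and P = 2u + 12v:
  (59/14, 165/28) → P = 554/7
  (16, 0) → P = 32
  (71/18, 50/9) → P = 671/9
  (7/6, 0) → P = 7/3

u = 59/14, v = 165/28, maximum P = 554/7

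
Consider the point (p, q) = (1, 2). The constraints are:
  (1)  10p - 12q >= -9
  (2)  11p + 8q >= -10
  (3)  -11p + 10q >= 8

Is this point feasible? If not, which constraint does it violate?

Constraint (1): 10p - 12q = -14, which is not ≥ -9. All other constraints are satisfied.

not feasible — violates (1)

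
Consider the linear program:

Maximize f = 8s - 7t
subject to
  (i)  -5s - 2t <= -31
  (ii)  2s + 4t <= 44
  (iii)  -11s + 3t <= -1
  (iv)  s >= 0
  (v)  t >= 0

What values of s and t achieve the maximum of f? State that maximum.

Corner points and f = 8s - 7t:
  (95/37, 336/37) → f = -1592/37
  (31/5, 0) → f = 248/5
  (68/25, 241/25) → f = -1143/25
  (22, 0) → f = 176

The binding constraints are 2s + 4t = 44 and t = 0.
Solving simultaneously gives s = 22, t = 0.

s = 22, t = 0, maximum f = 176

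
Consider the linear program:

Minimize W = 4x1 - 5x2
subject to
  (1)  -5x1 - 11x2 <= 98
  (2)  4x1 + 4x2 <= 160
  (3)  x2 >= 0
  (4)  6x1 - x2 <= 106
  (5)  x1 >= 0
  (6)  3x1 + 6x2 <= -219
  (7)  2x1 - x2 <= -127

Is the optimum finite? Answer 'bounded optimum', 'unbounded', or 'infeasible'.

infeasible

The boundaries -5x1 - 11x2 = 98 and 3x1 + 6x2 = -219 meet at (-607, 267), but that point violates x1 ≥ 0. Every candidate vertex is excluded by some other constraint, so the feasible region is empty.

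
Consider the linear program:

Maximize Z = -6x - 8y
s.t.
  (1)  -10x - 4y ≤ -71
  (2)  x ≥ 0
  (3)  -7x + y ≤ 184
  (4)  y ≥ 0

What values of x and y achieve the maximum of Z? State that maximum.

Vertices and Z = -6x - 8y:
  (0, 71/4) → Z = -142
  (71/10, 0) → Z = -213/5
  (0, 184) → Z = -1472
The feasible region is unbounded (it extends along (1, 7), (1, 0)), but Z strictly decreases along every unbounded feasible direction, so there is no improving ray and the maximum is attained at a vertex.

x = 71/10, y = 0, maximum Z = -213/5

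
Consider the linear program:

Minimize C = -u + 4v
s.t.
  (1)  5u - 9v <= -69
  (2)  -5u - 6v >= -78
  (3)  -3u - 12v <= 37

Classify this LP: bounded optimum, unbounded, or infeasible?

bounded optimum

Vertices and C = -u + 4v:
  (96/25, 49/5) → C = 884/25
  (-387/29, 22/87) → C = 1249/87
The feasible region has finitely many vertices and no improving ray; the minimum is 1249/87 at (-387/29, 22/87).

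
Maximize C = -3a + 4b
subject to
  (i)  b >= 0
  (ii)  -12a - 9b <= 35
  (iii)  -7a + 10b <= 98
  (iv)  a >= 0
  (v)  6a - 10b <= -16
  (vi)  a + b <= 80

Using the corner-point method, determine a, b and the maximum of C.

Corner points and C = -3a + 4b:
  (0, 49/5) → C = 196/5
  (702/17, 658/17) → C = 526/17
  (0, 8/5) → C = 32/5
  (49, 31) → C = -23

a = 0, b = 49/5, maximum C = 196/5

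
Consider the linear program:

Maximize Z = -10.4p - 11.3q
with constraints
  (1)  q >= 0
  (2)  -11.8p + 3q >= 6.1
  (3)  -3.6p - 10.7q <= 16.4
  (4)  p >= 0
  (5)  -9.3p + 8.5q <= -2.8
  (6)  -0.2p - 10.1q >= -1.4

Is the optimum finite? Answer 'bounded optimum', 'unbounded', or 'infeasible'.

The boundaries q = 0 and -9.3p + 8.5q = -2.8 meet at (28/93, 0), but that point violates -11.8p + 3q ≥ 6.1. Every candidate vertex is excluded by some other constraint, so the feasible region is empty.

infeasible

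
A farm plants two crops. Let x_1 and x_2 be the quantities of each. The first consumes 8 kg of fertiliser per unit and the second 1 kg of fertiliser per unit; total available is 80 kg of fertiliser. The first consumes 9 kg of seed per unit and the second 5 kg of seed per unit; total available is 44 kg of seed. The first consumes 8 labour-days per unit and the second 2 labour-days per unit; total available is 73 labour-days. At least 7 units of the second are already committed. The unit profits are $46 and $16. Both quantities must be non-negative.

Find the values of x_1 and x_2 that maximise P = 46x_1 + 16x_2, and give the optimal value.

x_1 = 1, x_2 = 7, maximum P = 158

Corner points and P = 46x_1 + 16x_2:
  (0, 44/5) → P = 704/5
  (0, 7) → P = 112
  (1, 7) → P = 158

The optimum lies where 9x_1 + 5x_2 = 44 and x_2 = 7.
Solving simultaneously gives x_1 = 1, x_2 = 7.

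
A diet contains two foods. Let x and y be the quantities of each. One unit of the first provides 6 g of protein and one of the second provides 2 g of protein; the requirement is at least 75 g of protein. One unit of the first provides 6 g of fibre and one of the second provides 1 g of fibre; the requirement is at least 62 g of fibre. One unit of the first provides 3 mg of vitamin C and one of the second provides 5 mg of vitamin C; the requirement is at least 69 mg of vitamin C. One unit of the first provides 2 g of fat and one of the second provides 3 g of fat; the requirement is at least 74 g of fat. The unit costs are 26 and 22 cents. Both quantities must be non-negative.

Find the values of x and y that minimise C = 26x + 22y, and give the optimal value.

x = 7, y = 20, minimum C = 622

Feasible corners and C = 26x + 22y:
  (0, 62) → C = 1364
  (37, 0) → C = 962
  (7, 20) → C = 622
The feasible region is unbounded (it extends along (0, 1), (1, 0)), but C strictly increases along every unbounded feasible direction, so there is no improving ray and the minimum is attained at a vertex.

The optimum lies where 6x + y = 62 and 2x + 3y = 74.
Solving simultaneously gives x = 7, y = 20.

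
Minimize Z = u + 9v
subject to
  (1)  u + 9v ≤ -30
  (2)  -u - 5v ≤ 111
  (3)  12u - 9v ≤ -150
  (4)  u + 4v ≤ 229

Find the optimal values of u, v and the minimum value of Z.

u = -583/23, v = -394/23, minimum Z = -4129/23

Corner points and Z = u + 9v:
  (-849/4, 81/4) → Z = -30
  (-180/13, -70/39) → Z = -30
  (-583/23, -394/23) → Z = -4129/23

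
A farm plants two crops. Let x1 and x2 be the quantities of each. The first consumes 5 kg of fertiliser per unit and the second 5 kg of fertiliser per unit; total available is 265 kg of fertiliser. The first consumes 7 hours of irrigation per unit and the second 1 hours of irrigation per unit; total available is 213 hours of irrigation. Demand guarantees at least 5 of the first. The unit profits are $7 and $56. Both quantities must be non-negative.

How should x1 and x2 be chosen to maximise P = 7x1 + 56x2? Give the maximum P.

x1 = 5, x2 = 48, maximum P = 2723

Corner points and P = 7x1 + 56x2:
  (213/7, 0) → P = 213
  (5, 0) → P = 35
  (80/3, 79/3) → P = 4984/3
  (5, 48) → P = 2723

The binding constraints are 5x1 + 5x2 = 265 and x1 = 5.
Solving simultaneously gives x1 = 5, x2 = 48.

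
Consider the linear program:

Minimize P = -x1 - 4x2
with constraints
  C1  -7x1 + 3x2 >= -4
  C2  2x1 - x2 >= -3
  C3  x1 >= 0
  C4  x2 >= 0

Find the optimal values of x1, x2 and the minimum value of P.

Extreme points and P = -x1 - 4x2:
  (13, 29) → P = -129
  (4/7, 0) → P = -4/7
  (0, 3) → P = -12
  (0, 0) → P = 0

The optimum lies where -7x1 + 3x2 = -4 and 2x1 - x2 = -3.
Solving simultaneously gives x1 = 13, x2 = 29.

x1 = 13, x2 = 29, minimum P = -129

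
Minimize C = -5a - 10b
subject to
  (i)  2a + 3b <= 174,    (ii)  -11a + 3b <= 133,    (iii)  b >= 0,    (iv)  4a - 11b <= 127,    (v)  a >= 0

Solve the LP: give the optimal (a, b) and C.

a = 41/13, b = 2180/39, minimum C = -22415/39

Extreme points and C = -5a - 10b:
  (41/13, 2180/39) → C = -22415/39
  (135/2, 13) → C = -935/2
  (0, 133/3) → C = -1330/3
  (127/4, 0) → C = -635/4
  (0, 0) → C = 0

The binding constraints are 2a + 3b = 174 and -11a + 3b = 133.
Solving simultaneously gives a = 41/13, b = 2180/39.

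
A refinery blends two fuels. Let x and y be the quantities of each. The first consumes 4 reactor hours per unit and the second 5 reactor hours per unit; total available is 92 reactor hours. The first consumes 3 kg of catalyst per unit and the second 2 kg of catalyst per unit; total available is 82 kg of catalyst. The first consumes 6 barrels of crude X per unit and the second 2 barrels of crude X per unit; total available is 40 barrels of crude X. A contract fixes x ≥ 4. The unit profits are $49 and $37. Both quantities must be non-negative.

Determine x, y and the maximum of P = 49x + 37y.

x = 4, y = 8, maximum P = 492

At the optimal vertex, 6x + 2y = 40 and x = 4.
Solving simultaneously gives x = 4, y = 8.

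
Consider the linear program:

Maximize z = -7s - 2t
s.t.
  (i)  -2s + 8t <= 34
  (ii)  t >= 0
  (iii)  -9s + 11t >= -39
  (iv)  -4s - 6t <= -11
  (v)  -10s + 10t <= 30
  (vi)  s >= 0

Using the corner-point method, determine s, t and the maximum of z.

Feasible corners and z = -7s - 2t:
  (343/25, 192/25) → z = -557/5
  (5/3, 14/3) → z = -21
  (13/3, 0) → z = -91/3
  (11/4, 0) → z = -77/4
  (0, 11/6) → z = -11/3
  (0, 3) → z = -6

The binding constraints are -4s - 6t = -11 and s = 0.
Solving simultaneously gives s = 0, t = 11/6.

s = 0, t = 11/6, maximum z = -11/3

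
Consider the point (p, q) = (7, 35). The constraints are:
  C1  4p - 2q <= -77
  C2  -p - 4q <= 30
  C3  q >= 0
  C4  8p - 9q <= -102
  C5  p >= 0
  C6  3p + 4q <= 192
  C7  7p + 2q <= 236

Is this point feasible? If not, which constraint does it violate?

Constraint C1: 4p - 2q = -42, which is not ≤ -77. All other constraints are satisfied.

not feasible — violates C1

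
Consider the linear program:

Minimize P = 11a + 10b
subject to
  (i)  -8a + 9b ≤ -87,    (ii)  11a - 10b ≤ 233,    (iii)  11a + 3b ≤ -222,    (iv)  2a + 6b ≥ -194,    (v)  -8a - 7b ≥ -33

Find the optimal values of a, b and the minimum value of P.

Corner points and P = 11a + 10b:
  (-579/41, -911/41) → P = -15479/41
  (-204/11, -863/33) → P = -15362/33
  (-25/2, -169/6) → P = -2515/6

The binding constraints are -8a + 9b = -87 and 2a + 6b = -194.
Solving simultaneously gives a = -204/11, b = -863/33.

a = -204/11, b = -863/33, minimum P = -15362/33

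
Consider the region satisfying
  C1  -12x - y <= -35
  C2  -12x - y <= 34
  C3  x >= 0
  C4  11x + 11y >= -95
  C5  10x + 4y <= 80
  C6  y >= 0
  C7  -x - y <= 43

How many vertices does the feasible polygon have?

3

Pairwise boundary intersections that survive every other constraint:
  (30/19, 305/19)
  (35/12, 0)
  (8, 0)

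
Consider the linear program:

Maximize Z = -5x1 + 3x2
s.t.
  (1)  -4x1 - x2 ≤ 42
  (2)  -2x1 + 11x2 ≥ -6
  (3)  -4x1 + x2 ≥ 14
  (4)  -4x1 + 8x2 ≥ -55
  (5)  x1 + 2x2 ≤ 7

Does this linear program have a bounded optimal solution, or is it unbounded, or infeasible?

Feasible corners and Z = -5x1 + 3x2:
  (-228/23, -54/23) → Z = 978/23
  (-13, 10) → Z = 95
  (-80/21, -26/21) → Z = 46/3
  (-7/3, 14/3) → Z = 77/3
The feasible region has finitely many vertices and no improving ray; the maximum is 95 at (-13, 10).

bounded optimum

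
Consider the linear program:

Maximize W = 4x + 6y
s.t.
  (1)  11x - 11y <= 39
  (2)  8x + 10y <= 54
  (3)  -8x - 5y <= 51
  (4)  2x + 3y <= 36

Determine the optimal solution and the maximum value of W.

Feasible corners and W = 4x + 6y:
  (164/33, 47/33) → W = 938/33
  (-366/143, -873/143) → W = -6702/143
  (-39/2, 21) → W = 48

At the optimal vertex, 8x + 10y = 54 and -8x - 5y = 51.
Solving simultaneously gives x = -39/2, y = 21.

x = -39/2, y = 21, maximum W = 48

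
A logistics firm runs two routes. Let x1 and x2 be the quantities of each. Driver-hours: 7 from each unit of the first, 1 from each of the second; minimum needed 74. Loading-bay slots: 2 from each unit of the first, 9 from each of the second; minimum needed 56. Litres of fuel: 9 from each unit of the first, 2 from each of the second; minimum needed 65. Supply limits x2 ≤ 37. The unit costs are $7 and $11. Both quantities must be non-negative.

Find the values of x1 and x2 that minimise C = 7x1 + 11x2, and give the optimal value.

Corner points and C = 7x1 + 11x2:
  (28, 0) → C = 196
  (10, 4) → C = 114
  (37/7, 37) → C = 444
The feasible region is unbounded (it extends along (1, 0)), but C strictly increases along every unbounded feasible direction, so there is no improving ray and the minimum is attained at a vertex.

x1 = 10, x2 = 4, minimum C = 114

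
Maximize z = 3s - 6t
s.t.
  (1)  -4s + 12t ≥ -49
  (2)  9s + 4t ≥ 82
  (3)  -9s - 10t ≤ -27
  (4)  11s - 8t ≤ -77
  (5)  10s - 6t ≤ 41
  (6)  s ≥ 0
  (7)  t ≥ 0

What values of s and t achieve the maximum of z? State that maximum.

s = 3, t = 55/4, maximum z = -147/2

Corner points and z = 3s - 6t:
  (3, 55/4) → z = -147/2
  (0, 41/2) → z = -123
  (395/7, 1221/14) → z = -354
The feasible region is unbounded (it extends along (0, 1), (3, 5)), but z strictly decreases along every unbounded feasible direction, so there is no improving ray and the maximum is attained at a vertex.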